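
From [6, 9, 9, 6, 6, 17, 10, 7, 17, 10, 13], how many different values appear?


List all unique values:
Distinct values: [6, 7, 9, 10, 13, 17]
Count = 6
Final answer: 6


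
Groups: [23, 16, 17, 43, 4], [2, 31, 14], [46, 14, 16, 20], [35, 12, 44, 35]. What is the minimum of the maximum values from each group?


Find max of each group:
  Group 1: [23, 16, 17, 43, 4] -> max = 43
  Group 2: [2, 31, 14] -> max = 31
  Group 3: [46, 14, 16, 20] -> max = 46
  Group 4: [35, 12, 44, 35] -> max = 44
Maxes: [43, 31, 46, 44]
Minimum of maxes = 31
Final answer: 31


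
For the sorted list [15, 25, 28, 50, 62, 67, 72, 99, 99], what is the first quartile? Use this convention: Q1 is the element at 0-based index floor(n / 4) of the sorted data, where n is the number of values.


The list has n = 9 elements.
Q1 index = floor(9 / 4) = floor(2.25) = 2
Counting from index 0 in the sorted data, the element at index 2 is 28.
Final answer: 28


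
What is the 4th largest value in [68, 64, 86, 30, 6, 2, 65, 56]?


Sort descending: [86, 68, 65, 64, 56, 30, 6, 2]
The 4th element (1-indexed) is at index 3.
Value = 64
Final answer: 64


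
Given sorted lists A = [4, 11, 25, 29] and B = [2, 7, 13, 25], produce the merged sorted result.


List A: [4, 11, 25, 29]
List B: [2, 7, 13, 25]
Repeatedly compare the front elements and take the smaller:
  4 vs 2 -> take 2
  4 vs 7 -> take 4
  11 vs 7 -> take 7
  11 vs 13 -> take 11
  25 vs 13 -> take 13
  25 vs 25 -> take 25
  29 vs 25 -> take 25
  B is exhausted; append the rest of A: [29]
Final answer: [2, 4, 7, 11, 13, 25, 25, 29]


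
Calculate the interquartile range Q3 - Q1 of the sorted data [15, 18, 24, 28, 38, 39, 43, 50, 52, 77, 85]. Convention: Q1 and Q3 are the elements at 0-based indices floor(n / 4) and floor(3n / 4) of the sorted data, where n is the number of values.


The data has n = 11 elements.
Q1 index = floor(11 / 4) = floor(2.75) = 2; Q3 index = floor(3 * 11 / 4) = floor(8.25) = 8
Q1 = element at index 2 = 24
Q3 = element at index 8 = 52
IQR = 52 - 24 = 28
Final answer: 28


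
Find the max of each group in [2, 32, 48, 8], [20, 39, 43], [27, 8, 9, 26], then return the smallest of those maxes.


Find max of each group:
  Group 1: [2, 32, 48, 8] -> max = 48
  Group 2: [20, 39, 43] -> max = 43
  Group 3: [27, 8, 9, 26] -> max = 27
Maxes: [48, 43, 27]
Minimum of maxes = 27
Final answer: 27


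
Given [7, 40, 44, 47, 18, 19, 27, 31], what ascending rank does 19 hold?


Sort ascending: [7, 18, 19, 27, 31, 40, 44, 47]
Find 19 in the sorted list.
19 is at position 3 (1-indexed).
Final answer: 3


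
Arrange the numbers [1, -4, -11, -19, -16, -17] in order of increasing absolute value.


Compute absolute values:
  |1| = 1
  |-4| = 4
  |-11| = 11
  |-19| = 19
  |-16| = 16
  |-17| = 17
Absolute values in increasing order: 1 < 4 < 11 < 16 < 17 < 19
Listing the original numbers in that order gives the answer.
Final answer: [1, -4, -11, -16, -17, -19]


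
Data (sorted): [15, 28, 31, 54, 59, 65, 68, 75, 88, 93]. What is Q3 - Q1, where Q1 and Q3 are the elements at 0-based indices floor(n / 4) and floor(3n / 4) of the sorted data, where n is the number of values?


The data has n = 10 elements.
Q1 index = floor(10 / 4) = floor(2.5) = 2; Q3 index = floor(3 * 10 / 4) = floor(7.5) = 7
Q1 = element at index 2 = 31
Q3 = element at index 7 = 75
IQR = 75 - 31 = 44
Final answer: 44


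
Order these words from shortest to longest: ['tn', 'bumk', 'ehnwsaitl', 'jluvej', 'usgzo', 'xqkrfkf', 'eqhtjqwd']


Compute lengths:
  'tn' has length 2
  'bumk' has length 4
  'ehnwsaitl' has length 9
  'jluvej' has length 6
  'usgzo' has length 5
  'xqkrfkf' has length 7
  'eqhtjqwd' has length 8
Lengths in increasing order: 2 < 4 < 5 < 6 < 7 < 8 < 9
Listing the words in that order gives the answer.
Final answer: ['tn', 'bumk', 'usgzo', 'jluvej', 'xqkrfkf', 'eqhtjqwd', 'ehnwsaitl']


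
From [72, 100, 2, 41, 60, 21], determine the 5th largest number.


Sort descending: [100, 72, 60, 41, 21, 2]
The 5th element (1-indexed) is at index 4.
Value = 21
Final answer: 21


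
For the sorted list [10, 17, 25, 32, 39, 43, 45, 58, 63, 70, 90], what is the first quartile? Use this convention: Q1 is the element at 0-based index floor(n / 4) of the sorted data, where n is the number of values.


The list has n = 11 elements.
Q1 index = floor(11 / 4) = floor(2.75) = 2
Counting from index 0 in the sorted data, the element at index 2 is 25.
Final answer: 25


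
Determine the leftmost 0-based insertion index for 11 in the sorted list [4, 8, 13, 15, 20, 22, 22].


List is sorted: [4, 8, 13, 15, 20, 22, 22]
We need the leftmost position where 11 can be inserted, i.e. the first index whose element is >= 11 (or the end of the list if none is).
Binary search with low=0, high=7 (0-based indices):
  low=0, high=7, mid=3: a[3]=15 >= 11, so high = 3
  low=0, high=3, mid=1: a[1]=8 < 11, so low = 2
  low=2, high=3, mid=2: a[2]=13 >= 11, so high = 2
Now low = high = 2, so the insertion index is 2.
Final answer: 2


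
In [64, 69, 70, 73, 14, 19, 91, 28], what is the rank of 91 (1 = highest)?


Sort descending: [91, 73, 70, 69, 64, 28, 19, 14]
Find 91 in the sorted list.
91 is at position 1.
Final answer: 1


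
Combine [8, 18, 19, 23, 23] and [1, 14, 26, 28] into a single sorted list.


List A: [8, 18, 19, 23, 23]
List B: [1, 14, 26, 28]
Repeatedly compare the front elements and take the smaller:
  8 vs 1 -> take 1
  8 vs 14 -> take 8
  18 vs 14 -> take 14
  18 vs 26 -> take 18
  19 vs 26 -> take 19
  23 vs 26 -> take 23
  23 vs 26 -> take 23
  A is exhausted; append the rest of B: [26, 28]
Final answer: [1, 8, 14, 18, 19, 23, 23, 26, 28]


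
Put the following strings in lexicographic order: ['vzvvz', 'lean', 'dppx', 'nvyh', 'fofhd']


Compare strings character by character (the first differing letter decides):
  'dppx' < 'fofhd' since 'd' < 'f' at position 1
  'fofhd' < 'lean' since 'f' < 'l' at position 1
  'lean' < 'nvyh' since 'l' < 'n' at position 1
  'nvyh' < 'vzvvz' since 'n' < 'v' at position 1
Chaining these comparisons gives the alphabetical order.
Final answer: ['dppx', 'fofhd', 'lean', 'nvyh', 'vzvvz']


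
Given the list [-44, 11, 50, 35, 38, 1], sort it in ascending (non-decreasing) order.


Original list: [-44, 11, 50, 35, 38, 1]
Repeatedly take the smallest remaining element:
  Remaining [-44, 11, 50, 35, 38, 1] -> smallest is -44
  Remaining [11, 50, 35, 38, 1] -> smallest is 1
  Remaining [11, 50, 35, 38] -> smallest is 11
  Remaining [50, 35, 38] -> smallest is 35
  Remaining [50, 38] -> smallest is 38
  Remaining [50] -> smallest is 50
Collecting the picks in order gives the sorted list.
Final answer: [-44, 1, 11, 35, 38, 50]


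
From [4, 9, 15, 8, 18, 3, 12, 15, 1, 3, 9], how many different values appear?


List all unique values:
Distinct values: [1, 3, 4, 8, 9, 12, 15, 18]
Count = 8
Final answer: 8


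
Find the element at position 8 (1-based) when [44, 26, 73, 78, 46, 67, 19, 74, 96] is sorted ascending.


Sort ascending: [19, 26, 44, 46, 67, 73, 74, 78, 96]
The 8th element (1-indexed) is at index 7.
Value = 78
Final answer: 78


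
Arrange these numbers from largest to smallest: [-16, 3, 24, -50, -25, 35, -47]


Original list: [-16, 3, 24, -50, -25, 35, -47]
Repeatedly take the largest remaining element:
  Remaining [-16, 3, 24, -50, -25, 35, -47] -> largest is 35
  Remaining [-16, 3, 24, -50, -25, -47] -> largest is 24
  Remaining [-16, 3, -50, -25, -47] -> largest is 3
  Remaining [-16, -50, -25, -47] -> largest is -16
  Remaining [-50, -25, -47] -> largest is -25
  Remaining [-50, -47] -> largest is -47
  Remaining [-50] -> largest is -50
Collecting the picks in order gives the descending list.
Final answer: [35, 24, 3, -16, -25, -47, -50]


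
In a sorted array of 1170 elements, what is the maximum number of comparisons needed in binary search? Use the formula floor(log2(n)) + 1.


Binary search halves the search space each step.
Maximum comparisons = floor(log2(1170)) + 1
log2(1170) = 10.1923
floor(log2(1170)) = 10, so 10 + 1 = 11
Final answer: 11


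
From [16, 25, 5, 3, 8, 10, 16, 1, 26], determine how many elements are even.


Check each element:
  16 is even
  25 is odd
  5 is odd
  3 is odd
  8 is even
  10 is even
  16 is even
  1 is odd
  26 is even
Evens: [16, 8, 10, 16, 26]
Count of evens = 5
Final answer: 5


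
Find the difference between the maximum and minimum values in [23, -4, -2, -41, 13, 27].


Maximum value: 27
Minimum value: -41
Range = 27 - (-41) = 68
Final answer: 68


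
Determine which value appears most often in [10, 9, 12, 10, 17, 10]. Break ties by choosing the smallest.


Count the frequency of each value:
  9 appears 1 time(s)
  10 appears 3 time(s)
  12 appears 1 time(s)
  17 appears 1 time(s)
Maximum frequency is 3.
Only 10 reaches that frequency, so it is the mode.
Final answer: 10


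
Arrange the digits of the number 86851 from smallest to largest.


The number 86851 has digits: 8, 6, 8, 5, 1
Sorted: 1, 5, 6, 8, 8
Joining the sorted digits gives the result.
Final answer: 15688


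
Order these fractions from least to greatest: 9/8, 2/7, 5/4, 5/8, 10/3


Convert to decimal for comparison:
  9/8 = 1.125
  2/7 = 0.2857
  5/4 = 1.25
  5/8 = 0.625
  10/3 = 3.3333
Decimals in increasing order: 0.2857 < 0.625 < 1.125 < 1.25 < 3.3333
Writing each back as its fraction gives the sorted order.
Final answer: 2/7, 5/8, 9/8, 5/4, 10/3


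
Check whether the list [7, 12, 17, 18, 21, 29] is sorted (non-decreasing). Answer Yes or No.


Check consecutive pairs:
  7 <= 12? True
  12 <= 17? True
  17 <= 18? True
  18 <= 21? True
  21 <= 29? True
Every consecutive pair is in order, so the list is non-decreasing.
Final answer: Yes


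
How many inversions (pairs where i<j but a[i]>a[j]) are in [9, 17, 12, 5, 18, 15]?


For each element, count the later elements that are smaller than it:
  9 (index 0): smaller elements after it = [5] -> 1
  17 (index 1): smaller elements after it = [12, 5, 15] -> 3
  12 (index 2): smaller elements after it = [5] -> 1
  5 (index 3): smaller elements after it = [] -> 0
  18 (index 4): smaller elements after it = [15] -> 1
Total inversions = 1 + 3 + 1 + 0 + 1 = 6
Final answer: 6


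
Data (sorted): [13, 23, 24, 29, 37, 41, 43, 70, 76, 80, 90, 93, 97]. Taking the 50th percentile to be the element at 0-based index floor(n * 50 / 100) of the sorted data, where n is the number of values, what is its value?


The dataset has n = 13 elements.
Index = floor(13 * 50 / 100) = floor(650 / 100) = floor(6.5) = 6
Counting from index 0 in the sorted data, the element at index 6 is 43.
Final answer: 43


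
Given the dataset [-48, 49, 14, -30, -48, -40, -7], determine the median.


First, sort the list: [-48, -48, -40, -30, -7, 14, 49]
The list has 7 elements (odd count).
The middle index is 3 (0-based), and the element there is -30.
Final answer: -30


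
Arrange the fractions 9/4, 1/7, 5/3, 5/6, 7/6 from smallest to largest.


Convert to decimal for comparison:
  9/4 = 2.25
  1/7 = 0.1429
  5/3 = 1.6667
  5/6 = 0.8333
  7/6 = 1.1667
Decimals in increasing order: 0.1429 < 0.8333 < 1.1667 < 1.6667 < 2.25
Writing each back as its fraction gives the sorted order.
Final answer: 1/7, 5/6, 7/6, 5/3, 9/4


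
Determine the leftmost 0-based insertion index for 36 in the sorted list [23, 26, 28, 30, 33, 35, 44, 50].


List is sorted: [23, 26, 28, 30, 33, 35, 44, 50]
We need the leftmost position where 36 can be inserted, i.e. the first index whose element is >= 36 (or the end of the list if none is).
Binary search with low=0, high=8 (0-based indices):
  low=0, high=8, mid=4: a[4]=33 < 36, so low = 5
  low=5, high=8, mid=6: a[6]=44 >= 36, so high = 6
  low=5, high=6, mid=5: a[5]=35 < 36, so low = 6
Now low = high = 6, so the insertion index is 6.
Final answer: 6


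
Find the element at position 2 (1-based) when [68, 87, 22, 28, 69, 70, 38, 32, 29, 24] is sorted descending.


Sort descending: [87, 70, 69, 68, 38, 32, 29, 28, 24, 22]
The 2nd element (1-indexed) is at index 1.
Value = 70
Final answer: 70


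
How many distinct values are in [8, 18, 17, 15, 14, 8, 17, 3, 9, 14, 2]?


List all unique values:
Distinct values: [2, 3, 8, 9, 14, 15, 17, 18]
Count = 8
Final answer: 8


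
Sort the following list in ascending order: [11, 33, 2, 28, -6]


Original list: [11, 33, 2, 28, -6]
Repeatedly take the smallest remaining element:
  Remaining [11, 33, 2, 28, -6] -> smallest is -6
  Remaining [11, 33, 2, 28] -> smallest is 2
  Remaining [11, 33, 28] -> smallest is 11
  Remaining [33, 28] -> smallest is 28
  Remaining [33] -> smallest is 33
Collecting the picks in order gives the sorted list.
Final answer: [-6, 2, 11, 28, 33]


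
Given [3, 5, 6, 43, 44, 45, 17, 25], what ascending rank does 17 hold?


Sort ascending: [3, 5, 6, 17, 25, 43, 44, 45]
Find 17 in the sorted list.
17 is at position 4 (1-indexed).
Final answer: 4


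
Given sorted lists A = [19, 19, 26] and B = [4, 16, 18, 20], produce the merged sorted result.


List A: [19, 19, 26]
List B: [4, 16, 18, 20]
Repeatedly compare the front elements and take the smaller:
  19 vs 4 -> take 4
  19 vs 16 -> take 16
  19 vs 18 -> take 18
  19 vs 20 -> take 19
  19 vs 20 -> take 19
  26 vs 20 -> take 20
  B is exhausted; append the rest of A: [26]
Final answer: [4, 16, 18, 19, 19, 20, 26]


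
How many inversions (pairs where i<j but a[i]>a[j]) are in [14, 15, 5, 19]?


For each element, count the later elements that are smaller than it:
  14 (index 0): smaller elements after it = [5] -> 1
  15 (index 1): smaller elements after it = [5] -> 1
  5 (index 2): smaller elements after it = [] -> 0
Total inversions = 1 + 1 + 0 = 2
Final answer: 2


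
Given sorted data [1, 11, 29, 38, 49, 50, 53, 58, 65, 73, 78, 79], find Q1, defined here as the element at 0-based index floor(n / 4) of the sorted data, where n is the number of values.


The list has n = 12 elements.
Q1 index = floor(12 / 4) = floor(3) = 3
Counting from index 0 in the sorted data, the element at index 3 is 38.
Final answer: 38


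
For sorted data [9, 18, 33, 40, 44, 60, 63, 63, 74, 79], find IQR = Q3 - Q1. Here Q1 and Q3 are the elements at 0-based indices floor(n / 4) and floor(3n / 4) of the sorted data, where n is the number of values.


The data has n = 10 elements.
Q1 index = floor(10 / 4) = floor(2.5) = 2; Q3 index = floor(3 * 10 / 4) = floor(7.5) = 7
Q1 = element at index 2 = 33
Q3 = element at index 7 = 63
IQR = 63 - 33 = 30
Final answer: 30


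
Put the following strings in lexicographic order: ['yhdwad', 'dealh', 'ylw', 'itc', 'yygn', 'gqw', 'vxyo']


Compare strings character by character (the first differing letter decides):
  'dealh' < 'gqw' since 'd' < 'g' at position 1
  'gqw' < 'itc' since 'g' < 'i' at position 1
  'itc' < 'vxyo' since 'i' < 'v' at position 1
  'vxyo' < 'yhdwad' since 'v' < 'y' at position 1
  'yhdwad' < 'ylw' since 'h' < 'l' at position 2
  'ylw' < 'yygn' since 'l' < 'y' at position 2
Chaining these comparisons gives the alphabetical order.
Final answer: ['dealh', 'gqw', 'itc', 'vxyo', 'yhdwad', 'ylw', 'yygn']


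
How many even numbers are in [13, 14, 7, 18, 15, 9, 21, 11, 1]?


Check each element:
  13 is odd
  14 is even
  7 is odd
  18 is even
  15 is odd
  9 is odd
  21 is odd
  11 is odd
  1 is odd
Evens: [14, 18]
Count of evens = 2
Final answer: 2


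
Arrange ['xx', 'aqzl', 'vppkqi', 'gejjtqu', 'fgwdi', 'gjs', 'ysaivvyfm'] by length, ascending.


Compute lengths:
  'xx' has length 2
  'aqzl' has length 4
  'vppkqi' has length 6
  'gejjtqu' has length 7
  'fgwdi' has length 5
  'gjs' has length 3
  'ysaivvyfm' has length 9
Lengths in increasing order: 2 < 3 < 4 < 5 < 6 < 7 < 9
Listing the words in that order gives the answer.
Final answer: ['xx', 'gjs', 'aqzl', 'fgwdi', 'vppkqi', 'gejjtqu', 'ysaivvyfm']


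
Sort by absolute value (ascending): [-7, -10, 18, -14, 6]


Compute absolute values:
  |-7| = 7
  |-10| = 10
  |18| = 18
  |-14| = 14
  |6| = 6
Absolute values in increasing order: 6 < 7 < 10 < 14 < 18
Listing the original numbers in that order gives the answer.
Final answer: [6, -7, -10, -14, 18]


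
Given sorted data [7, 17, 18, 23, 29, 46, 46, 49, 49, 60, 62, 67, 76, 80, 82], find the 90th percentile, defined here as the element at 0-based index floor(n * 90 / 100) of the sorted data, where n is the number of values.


The dataset has n = 15 elements.
Index = floor(15 * 90 / 100) = floor(1350 / 100) = floor(13.5) = 13
Counting from index 0 in the sorted data, the element at index 13 is 80.
Final answer: 80


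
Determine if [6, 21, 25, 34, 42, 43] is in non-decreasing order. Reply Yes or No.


Check consecutive pairs:
  6 <= 21? True
  21 <= 25? True
  25 <= 34? True
  34 <= 42? True
  42 <= 43? True
Every consecutive pair is in order, so the list is non-decreasing.
Final answer: Yes


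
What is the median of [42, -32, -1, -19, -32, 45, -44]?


First, sort the list: [-44, -32, -32, -19, -1, 42, 45]
The list has 7 elements (odd count).
The middle index is 3 (0-based), and the element there is -19.
Final answer: -19


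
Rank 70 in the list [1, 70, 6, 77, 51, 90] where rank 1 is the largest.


Sort descending: [90, 77, 70, 51, 6, 1]
Find 70 in the sorted list.
70 is at position 3.
Final answer: 3


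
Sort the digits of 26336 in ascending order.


The number 26336 has digits: 2, 6, 3, 3, 6
Sorted: 2, 3, 3, 6, 6
Joining the sorted digits gives the result.
Final answer: 23366


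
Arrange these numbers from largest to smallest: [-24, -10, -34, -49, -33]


Original list: [-24, -10, -34, -49, -33]
Repeatedly take the largest remaining element:
  Remaining [-24, -10, -34, -49, -33] -> largest is -10
  Remaining [-24, -34, -49, -33] -> largest is -24
  Remaining [-34, -49, -33] -> largest is -33
  Remaining [-34, -49] -> largest is -34
  Remaining [-49] -> largest is -49
Collecting the picks in order gives the descending list.
Final answer: [-10, -24, -33, -34, -49]


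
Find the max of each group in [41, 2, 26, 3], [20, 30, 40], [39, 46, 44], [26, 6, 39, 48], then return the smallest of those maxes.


Find max of each group:
  Group 1: [41, 2, 26, 3] -> max = 41
  Group 2: [20, 30, 40] -> max = 40
  Group 3: [39, 46, 44] -> max = 46
  Group 4: [26, 6, 39, 48] -> max = 48
Maxes: [41, 40, 46, 48]
Minimum of maxes = 40
Final answer: 40


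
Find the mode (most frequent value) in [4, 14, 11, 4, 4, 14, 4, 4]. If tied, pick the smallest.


Count the frequency of each value:
  4 appears 5 time(s)
  11 appears 1 time(s)
  14 appears 2 time(s)
Maximum frequency is 5.
Only 4 reaches that frequency, so it is the mode.
Final answer: 4


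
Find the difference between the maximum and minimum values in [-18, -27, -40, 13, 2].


Maximum value: 13
Minimum value: -40
Range = 13 - (-40) = 53
Final answer: 53


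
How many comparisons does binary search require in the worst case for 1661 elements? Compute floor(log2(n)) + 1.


Binary search halves the search space each step.
Maximum comparisons = floor(log2(1661)) + 1
log2(1661) = 10.6978
floor(log2(1661)) = 10, so 10 + 1 = 11
Final answer: 11


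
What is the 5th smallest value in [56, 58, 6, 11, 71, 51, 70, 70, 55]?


Sort ascending: [6, 11, 51, 55, 56, 58, 70, 70, 71]
The 5th element (1-indexed) is at index 4.
Value = 56
Final answer: 56


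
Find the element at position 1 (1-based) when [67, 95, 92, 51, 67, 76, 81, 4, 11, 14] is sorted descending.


Sort descending: [95, 92, 81, 76, 67, 67, 51, 14, 11, 4]
The 1st element (1-indexed) is at index 0.
Value = 95
Final answer: 95


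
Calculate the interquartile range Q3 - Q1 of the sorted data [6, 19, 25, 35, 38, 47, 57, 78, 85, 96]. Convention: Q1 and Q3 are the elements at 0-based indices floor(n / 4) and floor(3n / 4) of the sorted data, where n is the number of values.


The data has n = 10 elements.
Q1 index = floor(10 / 4) = floor(2.5) = 2; Q3 index = floor(3 * 10 / 4) = floor(7.5) = 7
Q1 = element at index 2 = 25
Q3 = element at index 7 = 78
IQR = 78 - 25 = 53
Final answer: 53


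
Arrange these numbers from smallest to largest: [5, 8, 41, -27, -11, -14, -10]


Original list: [5, 8, 41, -27, -11, -14, -10]
Repeatedly take the smallest remaining element:
  Remaining [5, 8, 41, -27, -11, -14, -10] -> smallest is -27
  Remaining [5, 8, 41, -11, -14, -10] -> smallest is -14
  Remaining [5, 8, 41, -11, -10] -> smallest is -11
  Remaining [5, 8, 41, -10] -> smallest is -10
  Remaining [5, 8, 41] -> smallest is 5
  Remaining [8, 41] -> smallest is 8
  Remaining [41] -> smallest is 41
Collecting the picks in order gives the sorted list.
Final answer: [-27, -14, -11, -10, 5, 8, 41]


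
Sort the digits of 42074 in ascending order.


The number 42074 has digits: 4, 2, 0, 7, 4
Sorted: 0, 2, 4, 4, 7
Joining the sorted digits gives the result.
Final answer: 02447


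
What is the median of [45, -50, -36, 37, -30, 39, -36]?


First, sort the list: [-50, -36, -36, -30, 37, 39, 45]
The list has 7 elements (odd count).
The middle index is 3 (0-based), and the element there is -30.
Final answer: -30


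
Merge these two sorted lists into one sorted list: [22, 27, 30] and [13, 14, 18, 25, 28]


List A: [22, 27, 30]
List B: [13, 14, 18, 25, 28]
Repeatedly compare the front elements and take the smaller:
  22 vs 13 -> take 13
  22 vs 14 -> take 14
  22 vs 18 -> take 18
  22 vs 25 -> take 22
  27 vs 25 -> take 25
  27 vs 28 -> take 27
  30 vs 28 -> take 28
  B is exhausted; append the rest of A: [30]
Final answer: [13, 14, 18, 22, 25, 27, 28, 30]


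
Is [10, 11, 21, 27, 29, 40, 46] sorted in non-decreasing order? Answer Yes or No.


Check consecutive pairs:
  10 <= 11? True
  11 <= 21? True
  21 <= 27? True
  27 <= 29? True
  29 <= 40? True
  40 <= 46? True
Every consecutive pair is in order, so the list is non-decreasing.
Final answer: Yes


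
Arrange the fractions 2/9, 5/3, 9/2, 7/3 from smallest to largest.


Convert to decimal for comparison:
  2/9 = 0.2222
  5/3 = 1.6667
  9/2 = 4.5
  7/3 = 2.3333
Decimals in increasing order: 0.2222 < 1.6667 < 2.3333 < 4.5
Writing each back as its fraction gives the sorted order.
Final answer: 2/9, 5/3, 7/3, 9/2


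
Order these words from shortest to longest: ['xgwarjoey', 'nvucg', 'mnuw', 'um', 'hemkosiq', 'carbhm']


Compute lengths:
  'xgwarjoey' has length 9
  'nvucg' has length 5
  'mnuw' has length 4
  'um' has length 2
  'hemkosiq' has length 8
  'carbhm' has length 6
Lengths in increasing order: 2 < 4 < 5 < 6 < 8 < 9
Listing the words in that order gives the answer.
Final answer: ['um', 'mnuw', 'nvucg', 'carbhm', 'hemkosiq', 'xgwarjoey']


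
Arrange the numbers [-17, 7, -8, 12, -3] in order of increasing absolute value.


Compute absolute values:
  |-17| = 17
  |7| = 7
  |-8| = 8
  |12| = 12
  |-3| = 3
Absolute values in increasing order: 3 < 7 < 8 < 12 < 17
Listing the original numbers in that order gives the answer.
Final answer: [-3, 7, -8, 12, -17]


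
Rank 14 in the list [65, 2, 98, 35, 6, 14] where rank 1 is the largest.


Sort descending: [98, 65, 35, 14, 6, 2]
Find 14 in the sorted list.
14 is at position 4.
Final answer: 4


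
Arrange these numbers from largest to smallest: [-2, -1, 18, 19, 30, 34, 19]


Original list: [-2, -1, 18, 19, 30, 34, 19]
Repeatedly take the largest remaining element:
  Remaining [-2, -1, 18, 19, 30, 34, 19] -> largest is 34
  Remaining [-2, -1, 18, 19, 30, 19] -> largest is 30
  Remaining [-2, -1, 18, 19, 19] -> largest is 19
  Remaining [-2, -1, 18, 19] -> largest is 19
  Remaining [-2, -1, 18] -> largest is 18
  Remaining [-2, -1] -> largest is -1
  Remaining [-2] -> largest is -2
Collecting the picks in order gives the descending list.
Final answer: [34, 30, 19, 19, 18, -1, -2]


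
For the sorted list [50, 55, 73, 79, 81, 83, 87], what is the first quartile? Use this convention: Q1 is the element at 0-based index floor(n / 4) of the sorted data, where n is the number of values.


The list has n = 7 elements.
Q1 index = floor(7 / 4) = floor(1.75) = 1
Counting from index 0 in the sorted data, the element at index 1 is 55.
Final answer: 55


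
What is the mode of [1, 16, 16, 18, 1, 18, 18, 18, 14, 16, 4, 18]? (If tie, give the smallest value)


Count the frequency of each value:
  1 appears 2 time(s)
  4 appears 1 time(s)
  14 appears 1 time(s)
  16 appears 3 time(s)
  18 appears 5 time(s)
Maximum frequency is 5.
Only 18 reaches that frequency, so it is the mode.
Final answer: 18


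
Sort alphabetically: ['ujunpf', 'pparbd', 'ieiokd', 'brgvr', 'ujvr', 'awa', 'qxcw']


Compare strings character by character (the first differing letter decides):
  'awa' < 'brgvr' since 'a' < 'b' at position 1
  'brgvr' < 'ieiokd' since 'b' < 'i' at position 1
  'ieiokd' < 'pparbd' since 'i' < 'p' at position 1
  'pparbd' < 'qxcw' since 'p' < 'q' at position 1
  'qxcw' < 'ujunpf' since 'q' < 'u' at position 1
  'ujunpf' < 'ujvr' since 'u' < 'v' at position 3
Chaining these comparisons gives the alphabetical order.
Final answer: ['awa', 'brgvr', 'ieiokd', 'pparbd', 'qxcw', 'ujunpf', 'ujvr']


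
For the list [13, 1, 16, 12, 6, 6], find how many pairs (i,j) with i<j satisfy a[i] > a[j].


For each element, count the later elements that are smaller than it:
  13 (index 0): smaller elements after it = [1, 12, 6, 6] -> 4
  1 (index 1): smaller elements after it = [] -> 0
  16 (index 2): smaller elements after it = [12, 6, 6] -> 3
  12 (index 3): smaller elements after it = [6, 6] -> 2
  6 (index 4): smaller elements after it = [] -> 0
Total inversions = 4 + 0 + 3 + 2 + 0 = 9
Final answer: 9


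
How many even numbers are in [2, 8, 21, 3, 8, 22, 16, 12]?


Check each element:
  2 is even
  8 is even
  21 is odd
  3 is odd
  8 is even
  22 is even
  16 is even
  12 is even
Evens: [2, 8, 8, 22, 16, 12]
Count of evens = 6
Final answer: 6


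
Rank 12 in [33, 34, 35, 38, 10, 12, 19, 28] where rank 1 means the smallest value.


Sort ascending: [10, 12, 19, 28, 33, 34, 35, 38]
Find 12 in the sorted list.
12 is at position 2 (1-indexed).
Final answer: 2


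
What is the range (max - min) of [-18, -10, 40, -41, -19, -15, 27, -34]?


Maximum value: 40
Minimum value: -41
Range = 40 - (-41) = 81
Final answer: 81


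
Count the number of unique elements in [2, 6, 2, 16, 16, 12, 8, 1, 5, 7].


List all unique values:
Distinct values: [1, 2, 5, 6, 7, 8, 12, 16]
Count = 8
Final answer: 8


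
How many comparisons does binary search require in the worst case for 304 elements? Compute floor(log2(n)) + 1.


Binary search halves the search space each step.
Maximum comparisons = floor(log2(304)) + 1
log2(304) = 8.2479
floor(log2(304)) = 8, so 8 + 1 = 9
Final answer: 9


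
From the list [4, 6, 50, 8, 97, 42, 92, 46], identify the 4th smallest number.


Sort ascending: [4, 6, 8, 42, 46, 50, 92, 97]
The 4th element (1-indexed) is at index 3.
Value = 42
Final answer: 42


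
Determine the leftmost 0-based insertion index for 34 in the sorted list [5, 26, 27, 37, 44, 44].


List is sorted: [5, 26, 27, 37, 44, 44]
We need the leftmost position where 34 can be inserted, i.e. the first index whose element is >= 34 (or the end of the list if none is).
Binary search with low=0, high=6 (0-based indices):
  low=0, high=6, mid=3: a[3]=37 >= 34, so high = 3
  low=0, high=3, mid=1: a[1]=26 < 34, so low = 2
  low=2, high=3, mid=2: a[2]=27 < 34, so low = 3
Now low = high = 3, so the insertion index is 3.
Final answer: 3


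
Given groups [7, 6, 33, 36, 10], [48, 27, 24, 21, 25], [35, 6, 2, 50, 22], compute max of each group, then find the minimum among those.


Find max of each group:
  Group 1: [7, 6, 33, 36, 10] -> max = 36
  Group 2: [48, 27, 24, 21, 25] -> max = 48
  Group 3: [35, 6, 2, 50, 22] -> max = 50
Maxes: [36, 48, 50]
Minimum of maxes = 36
Final answer: 36


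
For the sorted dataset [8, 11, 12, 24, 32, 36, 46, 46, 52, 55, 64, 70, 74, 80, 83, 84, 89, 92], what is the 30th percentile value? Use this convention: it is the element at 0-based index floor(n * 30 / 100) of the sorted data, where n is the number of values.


The dataset has n = 18 elements.
Index = floor(18 * 30 / 100) = floor(540 / 100) = floor(5.4) = 5
Counting from index 0 in the sorted data, the element at index 5 is 36.
Final answer: 36


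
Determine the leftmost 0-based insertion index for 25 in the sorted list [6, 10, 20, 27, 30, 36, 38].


List is sorted: [6, 10, 20, 27, 30, 36, 38]
We need the leftmost position where 25 can be inserted, i.e. the first index whose element is >= 25 (or the end of the list if none is).
Binary search with low=0, high=7 (0-based indices):
  low=0, high=7, mid=3: a[3]=27 >= 25, so high = 3
  low=0, high=3, mid=1: a[1]=10 < 25, so low = 2
  low=2, high=3, mid=2: a[2]=20 < 25, so low = 3
Now low = high = 3, so the insertion index is 3.
Final answer: 3


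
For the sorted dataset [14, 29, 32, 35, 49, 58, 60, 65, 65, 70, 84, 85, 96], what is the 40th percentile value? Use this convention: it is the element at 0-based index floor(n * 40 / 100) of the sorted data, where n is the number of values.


The dataset has n = 13 elements.
Index = floor(13 * 40 / 100) = floor(520 / 100) = floor(5.2) = 5
Counting from index 0 in the sorted data, the element at index 5 is 58.
Final answer: 58


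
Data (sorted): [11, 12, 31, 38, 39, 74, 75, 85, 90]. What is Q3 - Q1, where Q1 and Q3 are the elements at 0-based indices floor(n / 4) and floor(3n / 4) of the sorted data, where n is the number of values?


The data has n = 9 elements.
Q1 index = floor(9 / 4) = floor(2.25) = 2; Q3 index = floor(3 * 9 / 4) = floor(6.75) = 6
Q1 = element at index 2 = 31
Q3 = element at index 6 = 75
IQR = 75 - 31 = 44
Final answer: 44


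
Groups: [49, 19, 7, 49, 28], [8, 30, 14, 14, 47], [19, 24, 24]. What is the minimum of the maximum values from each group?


Find max of each group:
  Group 1: [49, 19, 7, 49, 28] -> max = 49
  Group 2: [8, 30, 14, 14, 47] -> max = 47
  Group 3: [19, 24, 24] -> max = 24
Maxes: [49, 47, 24]
Minimum of maxes = 24
Final answer: 24


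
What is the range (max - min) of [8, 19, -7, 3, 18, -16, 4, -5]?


Maximum value: 19
Minimum value: -16
Range = 19 - (-16) = 35
Final answer: 35


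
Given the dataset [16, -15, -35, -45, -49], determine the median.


First, sort the list: [-49, -45, -35, -15, 16]
The list has 5 elements (odd count).
The middle index is 2 (0-based), and the element there is -35.
Final answer: -35


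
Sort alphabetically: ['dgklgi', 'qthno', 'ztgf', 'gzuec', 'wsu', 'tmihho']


Compare strings character by character (the first differing letter decides):
  'dgklgi' < 'gzuec' since 'd' < 'g' at position 1
  'gzuec' < 'qthno' since 'g' < 'q' at position 1
  'qthno' < 'tmihho' since 'q' < 't' at position 1
  'tmihho' < 'wsu' since 't' < 'w' at position 1
  'wsu' < 'ztgf' since 'w' < 'z' at position 1
Chaining these comparisons gives the alphabetical order.
Final answer: ['dgklgi', 'gzuec', 'qthno', 'tmihho', 'wsu', 'ztgf']


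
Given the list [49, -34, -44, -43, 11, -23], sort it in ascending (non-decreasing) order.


Original list: [49, -34, -44, -43, 11, -23]
Repeatedly take the smallest remaining element:
  Remaining [49, -34, -44, -43, 11, -23] -> smallest is -44
  Remaining [49, -34, -43, 11, -23] -> smallest is -43
  Remaining [49, -34, 11, -23] -> smallest is -34
  Remaining [49, 11, -23] -> smallest is -23
  Remaining [49, 11] -> smallest is 11
  Remaining [49] -> smallest is 49
Collecting the picks in order gives the sorted list.
Final answer: [-44, -43, -34, -23, 11, 49]


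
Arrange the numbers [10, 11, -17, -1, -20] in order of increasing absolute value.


Compute absolute values:
  |10| = 10
  |11| = 11
  |-17| = 17
  |-1| = 1
  |-20| = 20
Absolute values in increasing order: 1 < 10 < 11 < 17 < 20
Listing the original numbers in that order gives the answer.
Final answer: [-1, 10, 11, -17, -20]


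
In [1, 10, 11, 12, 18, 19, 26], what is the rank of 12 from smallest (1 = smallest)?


Sort ascending: [1, 10, 11, 12, 18, 19, 26]
Find 12 in the sorted list.
12 is at position 4 (1-indexed).
Final answer: 4


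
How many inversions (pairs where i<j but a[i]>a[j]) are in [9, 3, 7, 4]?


For each element, count the later elements that are smaller than it:
  9 (index 0): smaller elements after it = [3, 7, 4] -> 3
  3 (index 1): smaller elements after it = [] -> 0
  7 (index 2): smaller elements after it = [4] -> 1
Total inversions = 3 + 0 + 1 = 4
Final answer: 4


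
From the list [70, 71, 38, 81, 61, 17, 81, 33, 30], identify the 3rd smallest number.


Sort ascending: [17, 30, 33, 38, 61, 70, 71, 81, 81]
The 3rd element (1-indexed) is at index 2.
Value = 33
Final answer: 33


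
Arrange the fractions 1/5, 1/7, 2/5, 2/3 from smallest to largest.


Convert to decimal for comparison:
  1/5 = 0.2
  1/7 = 0.1429
  2/5 = 0.4
  2/3 = 0.6667
Decimals in increasing order: 0.1429 < 0.2 < 0.4 < 0.6667
Writing each back as its fraction gives the sorted order.
Final answer: 1/7, 1/5, 2/5, 2/3


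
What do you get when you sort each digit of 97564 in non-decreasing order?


The number 97564 has digits: 9, 7, 5, 6, 4
Sorted: 4, 5, 6, 7, 9
Joining the sorted digits gives the result.
Final answer: 45679


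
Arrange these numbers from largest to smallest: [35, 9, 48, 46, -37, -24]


Original list: [35, 9, 48, 46, -37, -24]
Repeatedly take the largest remaining element:
  Remaining [35, 9, 48, 46, -37, -24] -> largest is 48
  Remaining [35, 9, 46, -37, -24] -> largest is 46
  Remaining [35, 9, -37, -24] -> largest is 35
  Remaining [9, -37, -24] -> largest is 9
  Remaining [-37, -24] -> largest is -24
  Remaining [-37] -> largest is -37
Collecting the picks in order gives the descending list.
Final answer: [48, 46, 35, 9, -24, -37]


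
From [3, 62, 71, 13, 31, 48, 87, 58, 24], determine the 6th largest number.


Sort descending: [87, 71, 62, 58, 48, 31, 24, 13, 3]
The 6th element (1-indexed) is at index 5.
Value = 31
Final answer: 31


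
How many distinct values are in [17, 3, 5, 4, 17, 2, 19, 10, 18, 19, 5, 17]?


List all unique values:
Distinct values: [2, 3, 4, 5, 10, 17, 18, 19]
Count = 8
Final answer: 8


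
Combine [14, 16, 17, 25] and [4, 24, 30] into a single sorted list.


List A: [14, 16, 17, 25]
List B: [4, 24, 30]
Repeatedly compare the front elements and take the smaller:
  14 vs 4 -> take 4
  14 vs 24 -> take 14
  16 vs 24 -> take 16
  17 vs 24 -> take 17
  25 vs 24 -> take 24
  25 vs 30 -> take 25
  A is exhausted; append the rest of B: [30]
Final answer: [4, 14, 16, 17, 24, 25, 30]


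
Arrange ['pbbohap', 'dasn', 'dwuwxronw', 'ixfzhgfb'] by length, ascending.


Compute lengths:
  'pbbohap' has length 7
  'dasn' has length 4
  'dwuwxronw' has length 9
  'ixfzhgfb' has length 8
Lengths in increasing order: 4 < 7 < 8 < 9
Listing the words in that order gives the answer.
Final answer: ['dasn', 'pbbohap', 'ixfzhgfb', 'dwuwxronw']


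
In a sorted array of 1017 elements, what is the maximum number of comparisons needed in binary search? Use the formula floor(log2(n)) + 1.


Binary search halves the search space each step.
Maximum comparisons = floor(log2(1017)) + 1
log2(1017) = 9.9901
floor(log2(1017)) = 9, so 9 + 1 = 10
Final answer: 10


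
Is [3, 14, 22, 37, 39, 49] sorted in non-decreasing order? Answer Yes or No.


Check consecutive pairs:
  3 <= 14? True
  14 <= 22? True
  22 <= 37? True
  37 <= 39? True
  39 <= 49? True
Every consecutive pair is in order, so the list is non-decreasing.
Final answer: Yes


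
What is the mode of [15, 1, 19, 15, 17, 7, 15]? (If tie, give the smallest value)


Count the frequency of each value:
  1 appears 1 time(s)
  7 appears 1 time(s)
  15 appears 3 time(s)
  17 appears 1 time(s)
  19 appears 1 time(s)
Maximum frequency is 3.
Only 15 reaches that frequency, so it is the mode.
Final answer: 15


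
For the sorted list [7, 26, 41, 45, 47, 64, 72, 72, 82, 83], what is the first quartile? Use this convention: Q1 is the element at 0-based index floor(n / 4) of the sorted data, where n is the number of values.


The list has n = 10 elements.
Q1 index = floor(10 / 4) = floor(2.5) = 2
Counting from index 0 in the sorted data, the element at index 2 is 41.
Final answer: 41


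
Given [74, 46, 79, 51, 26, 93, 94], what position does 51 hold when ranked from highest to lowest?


Sort descending: [94, 93, 79, 74, 51, 46, 26]
Find 51 in the sorted list.
51 is at position 5.
Final answer: 5


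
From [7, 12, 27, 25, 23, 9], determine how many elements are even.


Check each element:
  7 is odd
  12 is even
  27 is odd
  25 is odd
  23 is odd
  9 is odd
Evens: [12]
Count of evens = 1
Final answer: 1


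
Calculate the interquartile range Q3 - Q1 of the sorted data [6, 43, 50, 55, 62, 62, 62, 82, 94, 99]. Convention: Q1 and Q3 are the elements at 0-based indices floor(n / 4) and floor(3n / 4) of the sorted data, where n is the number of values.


The data has n = 10 elements.
Q1 index = floor(10 / 4) = floor(2.5) = 2; Q3 index = floor(3 * 10 / 4) = floor(7.5) = 7
Q1 = element at index 2 = 50
Q3 = element at index 7 = 82
IQR = 82 - 50 = 32
Final answer: 32


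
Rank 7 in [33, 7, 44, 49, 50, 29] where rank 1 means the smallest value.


Sort ascending: [7, 29, 33, 44, 49, 50]
Find 7 in the sorted list.
7 is at position 1 (1-indexed).
Final answer: 1


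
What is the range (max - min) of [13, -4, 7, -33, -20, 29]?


Maximum value: 29
Minimum value: -33
Range = 29 - (-33) = 62
Final answer: 62


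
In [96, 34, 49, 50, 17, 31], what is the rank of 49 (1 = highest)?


Sort descending: [96, 50, 49, 34, 31, 17]
Find 49 in the sorted list.
49 is at position 3.
Final answer: 3


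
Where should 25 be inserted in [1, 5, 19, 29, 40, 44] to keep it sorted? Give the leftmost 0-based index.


List is sorted: [1, 5, 19, 29, 40, 44]
We need the leftmost position where 25 can be inserted, i.e. the first index whose element is >= 25 (or the end of the list if none is).
Binary search with low=0, high=6 (0-based indices):
  low=0, high=6, mid=3: a[3]=29 >= 25, so high = 3
  low=0, high=3, mid=1: a[1]=5 < 25, so low = 2
  low=2, high=3, mid=2: a[2]=19 < 25, so low = 3
Now low = high = 3, so the insertion index is 3.
Final answer: 3


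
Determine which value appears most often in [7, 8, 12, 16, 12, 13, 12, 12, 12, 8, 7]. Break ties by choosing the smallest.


Count the frequency of each value:
  7 appears 2 time(s)
  8 appears 2 time(s)
  12 appears 5 time(s)
  13 appears 1 time(s)
  16 appears 1 time(s)
Maximum frequency is 5.
Only 12 reaches that frequency, so it is the mode.
Final answer: 12


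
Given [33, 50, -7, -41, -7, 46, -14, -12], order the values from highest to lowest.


Original list: [33, 50, -7, -41, -7, 46, -14, -12]
Repeatedly take the largest remaining element:
  Remaining [33, 50, -7, -41, -7, 46, -14, -12] -> largest is 50
  Remaining [33, -7, -41, -7, 46, -14, -12] -> largest is 46
  Remaining [33, -7, -41, -7, -14, -12] -> largest is 33
  Remaining [-7, -41, -7, -14, -12] -> largest is -7
  Remaining [-41, -7, -14, -12] -> largest is -7
  Remaining [-41, -14, -12] -> largest is -12
  Remaining [-41, -14] -> largest is -14
  Remaining [-41] -> largest is -41
Collecting the picks in order gives the descending list.
Final answer: [50, 46, 33, -7, -7, -12, -14, -41]


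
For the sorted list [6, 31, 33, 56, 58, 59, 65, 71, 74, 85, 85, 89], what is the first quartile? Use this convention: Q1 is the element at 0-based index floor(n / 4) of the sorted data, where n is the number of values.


The list has n = 12 elements.
Q1 index = floor(12 / 4) = floor(3) = 3
Counting from index 0 in the sorted data, the element at index 3 is 56.
Final answer: 56


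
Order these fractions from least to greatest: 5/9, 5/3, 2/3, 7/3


Convert to decimal for comparison:
  5/9 = 0.5556
  5/3 = 1.6667
  2/3 = 0.6667
  7/3 = 2.3333
Decimals in increasing order: 0.5556 < 0.6667 < 1.6667 < 2.3333
Writing each back as its fraction gives the sorted order.
Final answer: 5/9, 2/3, 5/3, 7/3
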